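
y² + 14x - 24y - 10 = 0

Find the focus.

(15/2, 12)

Only y is squared. Complete the square in y: (y - 12)² = -14(x - 11).
Vertex (11, 12); 4p = -14 so p = -7/2. Opens left.
Focus is p units from the vertex along the axis: (h + p, k).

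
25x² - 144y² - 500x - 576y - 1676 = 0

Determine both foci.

25(x² - 20x) -144(y² + 4y) = 1676
25(x - 10)² -144(y + 2)² = 1676 + 2500 - 576 = 3600
Divide through by 3600 to get (x - 10)²/144 - (y + 2)²/25 = 1.
Hyperbola, center (10, -2), transverse axis horizontal; a² = 144, b² = 25.
c² = a² + b² = 144 + 25 = 169, so c = 13.
Foci lie on the horizontal axis through the center: (h ± c, k).

(-3, -2) and (23, -2)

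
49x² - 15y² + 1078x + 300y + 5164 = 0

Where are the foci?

(-11, 2) and (-11, 18)

Collect terms: 49(x² + 22x) -15(y² - 20y) = -5164
Completing the square gives 49(x + 11)² -15(y - 10)² = -5164 + 5929 - 1500 = -735.
Divide by -735: (y - 10)²/49 - (x + 11)²/15 = 1
Hyperbola, center (-11, 10), transverse axis vertical; a² = 49, b² = 15.
c² = a² + b² = 49 + 15 = 64, so c = 8.
Foci lie on the vertical axis through the center: (h, k ± c).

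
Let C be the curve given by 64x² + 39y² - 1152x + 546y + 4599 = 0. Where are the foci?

(9, -12) and (9, -2)

Rearranging, 64(x² - 18x) + 39(y² + 14y) = -4599.
Complete the square in x and y: 64(x - 9)² + 39(y + 7)² = -4599 + 5184 + 1911 = 2496
Dividing both sides by 2496: (x - 9)²/39 + (y + 7)²/64 = 1
Ellipse, center (9, -7), major axis vertical; a² = 64, b² = 39.
c² = a² - b² = 64 - 39 = 25, so c = 5.
Foci lie on the vertical axis through the center: (h, k ± c).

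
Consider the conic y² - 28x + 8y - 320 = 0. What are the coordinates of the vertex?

(-12, -4)

Only y is squared. Complete the square in y: (y + 4)² = 28(x + 12).
Vertex (-12, -4); 4p = 28 so p = 7. Opens right.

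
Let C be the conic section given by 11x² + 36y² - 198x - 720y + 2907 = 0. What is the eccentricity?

e = 5/6

Collect terms: 11(x² - 18x) + 36(y² - 20y) = -2907
Completing the square gives 11(x - 9)² + 36(y - 10)² = -2907 + 891 + 3600 = 1584.
Divide through by 1584 to get (x - 9)²/144 + (y - 10)²/44 = 1.
Ellipse, center (9, 10), major axis horizontal; a² = 144, b² = 44.
c² = a² - b² = 100, so c = 10.
e = c/a = 10/12 = 5/6.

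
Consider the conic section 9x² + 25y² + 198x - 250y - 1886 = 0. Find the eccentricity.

e = 4/5

Group: 9(x² + 22x) + 25(y² - 10y) = 1886
Complete the square in x and y: 9(x + 11)² + 25(y - 5)² = 1886 + 1089 + 625 = 3600
Divide by 3600: (x + 11)²/400 + (y - 5)²/144 = 1
Ellipse, center (-11, 5), major axis horizontal; a² = 400, b² = 144.
c² = a² - b² = 256, so c = 16.
e = c/a = 16/20 = 4/5.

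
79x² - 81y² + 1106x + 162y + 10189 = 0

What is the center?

Group: 79(x² + 14x) -81(y² - 2y) = -10189
Complete the square in x and y: 79(x + 7)² -81(y - 1)² = -10189 + 3871 - 81 = -6399
Dividing both sides by -6399: (y - 1)²/79 - (x + 7)²/81 = 1
Hyperbola with center (-7, 1).

(-7, 1)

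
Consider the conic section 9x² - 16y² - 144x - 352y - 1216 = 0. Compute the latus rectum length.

32/3

Rearranging, 9(x² - 16x) -16(y² + 22y) = 1216.
9(x - 8)² -16(y + 11)² = 1216 + 576 - 1936 = -144
Divide through by -144 to get (y + 11)²/9 - (x - 8)²/16 = 1.
Hyperbola, center (8, -11), transverse axis vertical; a² = 9, b² = 16.
Latus rectum length = 2b²/a = 2·16/3 = 32/3.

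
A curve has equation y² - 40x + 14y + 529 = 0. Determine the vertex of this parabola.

Only y is squared. Complete the square in y: (y + 7)² = 40(x - 12).
Vertex (12, -7); 4p = 40 so p = 10. Opens right.

(12, -7)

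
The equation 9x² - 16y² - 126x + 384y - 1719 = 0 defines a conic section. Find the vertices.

9(x² - 14x) -16(y² - 24y) = 1719
Completing the square gives 9(x - 7)² -16(y - 12)² = 1719 + 441 - 2304 = -144.
Dividing both sides by -144: (y - 12)²/9 - (x - 7)²/16 = 1
Hyperbola, center (7, 12), transverse axis vertical; a² = 9, b² = 16.
a = 3. Vertices at (h, k ± a).

(7, 9) and (7, 15)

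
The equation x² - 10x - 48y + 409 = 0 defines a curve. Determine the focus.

Only x is squared. Complete the square in x: (x - 5)² = 48(y - 8).
Vertex (5, 8); 4p = 48 so p = 12. Opens up.
Focus is p units from the vertex along the axis: (h, k + p).

(5, 20)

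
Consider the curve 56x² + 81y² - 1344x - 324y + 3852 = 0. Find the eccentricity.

e = 5/9

56(x² - 24x) + 81(y² - 4y) = -3852
Completing the square gives 56(x - 12)² + 81(y - 2)² = -3852 + 8064 + 324 = 4536.
Divide through by 4536 to get (x - 12)²/81 + (y - 2)²/56 = 1.
Ellipse, center (12, 2), major axis horizontal; a² = 81, b² = 56.
c² = a² - b² = 25, so c = 5.
e = c/a = 5/9.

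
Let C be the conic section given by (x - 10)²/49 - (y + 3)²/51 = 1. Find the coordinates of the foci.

(0, -3) and (20, -3)

Center (10, -3). The positive term is the x-term, so the transverse axis is horizontal; a² = 49, b² = 51.
c² = a² + b² = 49 + 51 = 100, so c = 10.
Foci lie on the horizontal axis through the center: (h ± c, k).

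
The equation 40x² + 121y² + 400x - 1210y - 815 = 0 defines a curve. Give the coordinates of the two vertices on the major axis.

(-16, 5) and (6, 5)

Group: 40(x² + 10x) + 121(y² - 10y) = 815
40(x + 5)² + 121(y - 5)² = 815 + 1000 + 3025 = 4840
Divide through by 4840 to get (x + 5)²/121 + (y - 5)²/40 = 1.
Ellipse, center (-5, 5), major axis horizontal; a² = 121, b² = 40.
a = 11. Vertices at (h ± a, k).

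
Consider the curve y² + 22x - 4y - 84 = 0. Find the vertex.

Only y is squared. Complete the square in y: (y - 2)² = -22(x - 4).
Vertex (4, 2); 4p = -22 so p = -11/2. Opens left.

(4, 2)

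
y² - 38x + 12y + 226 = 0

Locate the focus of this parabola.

Only y is squared. Complete the square in y: (y + 6)² = 38(x - 5).
Vertex (5, -6); 4p = 38 so p = 19/2. Opens right.
Focus is p units from the vertex along the axis: (h + p, k).

(29/2, -6)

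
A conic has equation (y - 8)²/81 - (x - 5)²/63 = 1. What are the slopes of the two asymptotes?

3√7/7 and -3√7/7

Center (5, 8). The positive term is the y-term, so the transverse axis is vertical; a² = 81, b² = 63.
For a vertical hyperbola the asymptotes have slope ±a/b.
Here that is ±9/3√7 = ±3√7/7.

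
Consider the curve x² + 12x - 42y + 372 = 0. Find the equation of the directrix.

Only x is squared. Complete the square in x: (x + 6)² = 42(y - 8).
Vertex (-6, 8); 4p = 42 so p = 21/2. Opens up.
Directrix is the horizontal line y = k − p = 8 − (21/2) = -5/2.

y = -5/2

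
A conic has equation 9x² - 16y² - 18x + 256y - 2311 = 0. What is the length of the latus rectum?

Group: 9(x² - 2x) -16(y² - 16y) = 2311
Complete the square: 9(x - 1)² -16(y - 8)² = 2311 + 9 - 1024 = 1296
Divide by 1296: (x - 1)²/144 - (y - 8)²/81 = 1
Hyperbola, center (1, 8), transverse axis horizontal; a² = 144, b² = 81.
Latus rectum length = 2b²/a = 2·81/12 = 27/2.

27/2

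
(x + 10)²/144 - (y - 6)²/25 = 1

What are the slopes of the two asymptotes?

Center (-10, 6). The positive term is the x-term, so the transverse axis is horizontal; a² = 144, b² = 25.
For a horizontal hyperbola the asymptotes have slope ±b/a.
Here that is ±5/12.

5/12 and -5/12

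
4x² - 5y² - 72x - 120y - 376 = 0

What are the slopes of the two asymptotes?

Rearranging, 4(x² - 18x) -5(y² + 24y) = 376.
Complete the square in x and y: 4(x - 9)² -5(y + 12)² = 376 + 324 - 720 = -20
Divide by -20: (y + 12)²/4 - (x - 9)²/5 = 1
Hyperbola, center (9, -12), transverse axis vertical; a² = 4, b² = 5.
For a vertical hyperbola the asymptotes have slope ±a/b.
Here that is ±2/√5 = ±2√5/5.

2√5/5 and -2√5/5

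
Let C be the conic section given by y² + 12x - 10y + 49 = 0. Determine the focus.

Only y is squared. Complete the square in y: (y - 5)² = -12(x + 2).
Vertex (-2, 5); 4p = -12 so p = -3. Opens left.
Focus is p units from the vertex along the axis: (h + p, k).

(-5, 5)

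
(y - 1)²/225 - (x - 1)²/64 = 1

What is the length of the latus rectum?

128/15

Center (1, 1). The positive term is the y-term, so the transverse axis is vertical; a² = 225, b² = 64.
Latus rectum length = 2b²/a = 2·64/15 = 128/15.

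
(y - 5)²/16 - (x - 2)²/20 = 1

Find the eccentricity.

e = 3/2

Center (2, 5). The positive term is the y-term, so the transverse axis is vertical; a² = 16, b² = 20.
c² = a² + b² = 36, so c = 6.
e = c/a = 6/4 = 3/2.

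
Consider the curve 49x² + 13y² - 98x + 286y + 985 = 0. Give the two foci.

Group the x- and y-terms: 49(x² - 2x) + 13(y² + 22y) = -985
Complete the square in x and y: 49(x - 1)² + 13(y + 11)² = -985 + 49 + 1573 = 637
Dividing both sides by 637: (x - 1)²/13 + (y + 11)²/49 = 1
Ellipse, center (1, -11), major axis vertical; a² = 49, b² = 13.
c² = a² - b² = 49 - 13 = 36, so c = 6.
Foci lie on the vertical axis through the center: (h, k ± c).

(1, -17) and (1, -5)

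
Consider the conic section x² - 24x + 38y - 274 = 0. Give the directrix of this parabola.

Only x is squared. Complete the square in x: (x - 12)² = -38(y - 11).
Vertex (12, 11); 4p = -38 so p = -19/2. Opens down.
Directrix is the horizontal line y = k − p = 11 − (-19/2) = 41/2.

y = 41/2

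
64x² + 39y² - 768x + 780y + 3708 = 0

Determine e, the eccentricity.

e = 5/8

Rearranging, 64(x² - 12x) + 39(y² + 20y) = -3708.
Completing the square gives 64(x - 6)² + 39(y + 10)² = -3708 + 2304 + 3900 = 2496.
Divide through by 2496 to get (x - 6)²/39 + (y + 10)²/64 = 1.
Ellipse, center (6, -10), major axis vertical; a² = 64, b² = 39.
c² = a² - b² = 25, so c = 5.
e = c/a = 5/8.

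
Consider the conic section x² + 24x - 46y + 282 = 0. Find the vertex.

Only x is squared. Complete the square in x: (x + 12)² = 46(y - 3).
Vertex (-12, 3); 4p = 46 so p = 23/2. Opens up.

(-12, 3)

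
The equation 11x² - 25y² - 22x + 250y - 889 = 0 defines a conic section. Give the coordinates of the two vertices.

Group the x- and y-terms: 11(x² - 2x) -25(y² - 10y) = 889
Complete the square in x and y: 11(x - 1)² -25(y - 5)² = 889 + 11 - 625 = 275
Dividing both sides by 275: (x - 1)²/25 - (y - 5)²/11 = 1
Hyperbola, center (1, 5), transverse axis horizontal; a² = 25, b² = 11.
a = 5. Vertices at (h ± a, k).

(-4, 5) and (6, 5)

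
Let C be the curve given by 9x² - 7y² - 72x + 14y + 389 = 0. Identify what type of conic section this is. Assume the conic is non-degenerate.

hyperbola

No xy term. Coefficients of x² and y² are A = 9, C = -7.
A and C have opposite signs ⇒ hyperbola.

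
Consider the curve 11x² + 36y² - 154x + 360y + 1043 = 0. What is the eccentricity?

Group: 11(x² - 14x) + 36(y² + 10y) = -1043
Complete the square: 11(x - 7)² + 36(y + 5)² = -1043 + 539 + 900 = 396
Dividing both sides by 396: (x - 7)²/36 + (y + 5)²/11 = 1
Ellipse, center (7, -5), major axis horizontal; a² = 36, b² = 11.
c² = a² - b² = 25, so c = 5.
e = c/a = 5/6.

e = 5/6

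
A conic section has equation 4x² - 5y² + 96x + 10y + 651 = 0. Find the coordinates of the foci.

Rearranging, 4(x² + 24x) -5(y² - 2y) = -651.
Complete the square: 4(x + 12)² -5(y - 1)² = -651 + 576 - 5 = -80
Dividing both sides by -80: (y - 1)²/16 - (x + 12)²/20 = 1
Hyperbola, center (-12, 1), transverse axis vertical; a² = 16, b² = 20.
c² = a² + b² = 16 + 20 = 36, so c = 6.
Foci lie on the vertical axis through the center: (h, k ± c).

(-12, -5) and (-12, 7)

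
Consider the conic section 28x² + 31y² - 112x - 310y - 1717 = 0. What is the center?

Group: 28(x² - 4x) + 31(y² - 10y) = 1717
Complete the square in x and y: 28(x - 2)² + 31(y - 5)² = 1717 + 112 + 775 = 2604
Dividing both sides by 2604: (x - 2)²/93 + (y - 5)²/84 = 1
Ellipse with center (2, 5).

(2, 5)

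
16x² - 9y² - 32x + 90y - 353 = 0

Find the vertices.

Rearranging, 16(x² - 2x) -9(y² - 10y) = 353.
Completing the square gives 16(x - 1)² -9(y - 5)² = 353 + 16 - 225 = 144.
Divide through by 144 to get (x - 1)²/9 - (y - 5)²/16 = 1.
Hyperbola, center (1, 5), transverse axis horizontal; a² = 9, b² = 16.
a = 3. Vertices at (h ± a, k).

(-2, 5) and (4, 5)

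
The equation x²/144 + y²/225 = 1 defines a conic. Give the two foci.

Center (0, 0). The larger denominator 225 sits under the y-term, so the major axis is vertical; a² = 225, b² = 144.
c² = a² - b² = 225 - 144 = 81, so c = 9.
Foci lie on the vertical axis through the center: (h, k ± c).

(0, -9) and (0, 9)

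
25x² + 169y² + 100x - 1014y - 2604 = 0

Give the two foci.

Group: 25(x² + 4x) + 169(y² - 6y) = 2604
Completing the square gives 25(x + 2)² + 169(y - 3)² = 2604 + 100 + 1521 = 4225.
Dividing both sides by 4225: (x + 2)²/169 + (y - 3)²/25 = 1
Ellipse, center (-2, 3), major axis horizontal; a² = 169, b² = 25.
c² = a² - b² = 169 - 25 = 144, so c = 12.
Foci lie on the horizontal axis through the center: (h ± c, k).

(-14, 3) and (10, 3)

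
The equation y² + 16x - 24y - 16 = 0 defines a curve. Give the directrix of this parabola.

Only y is squared. Complete the square in y: (y - 12)² = -16(x - 10).
Vertex (10, 12); 4p = -16 so p = -4. Opens left.
Directrix is the vertical line x = h − p = 10 − (-4) = 14.

x = 14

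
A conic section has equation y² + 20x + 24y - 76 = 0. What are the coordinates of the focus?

Only y is squared. Complete the square in y: (y + 12)² = -20(x - 11).
Vertex (11, -12); 4p = -20 so p = -5. Opens left.
Focus is p units from the vertex along the axis: (h + p, k).

(6, -12)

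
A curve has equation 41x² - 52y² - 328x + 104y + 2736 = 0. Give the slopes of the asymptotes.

√533/26 and -√533/26

Group the x- and y-terms: 41(x² - 8x) -52(y² - 2y) = -2736
41(x - 4)² -52(y - 1)² = -2736 + 656 - 52 = -2132
Dividing both sides by -2132: (y - 1)²/41 - (x - 4)²/52 = 1
Hyperbola, center (4, 1), transverse axis vertical; a² = 41, b² = 52.
For a vertical hyperbola the asymptotes have slope ±a/b.
Here that is ±√41/2√13 = ±√533/26.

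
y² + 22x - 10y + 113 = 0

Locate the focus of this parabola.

(-19/2, 5)

Only y is squared. Complete the square in y: (y - 5)² = -22(x + 4).
Vertex (-4, 5); 4p = -22 so p = -11/2. Opens left.
Focus is p units from the vertex along the axis: (h + p, k).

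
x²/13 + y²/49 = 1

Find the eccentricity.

e = 6/7

Center (0, 0). The larger denominator 49 sits under the y-term, so the major axis is vertical; a² = 49, b² = 13.
c² = a² - b² = 36, so c = 6.
e = c/a = 6/7.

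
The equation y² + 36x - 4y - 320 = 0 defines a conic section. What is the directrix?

Only y is squared. Complete the square in y: (y - 2)² = -36(x - 9).
Vertex (9, 2); 4p = -36 so p = -9. Opens left.
Directrix is the vertical line x = h − p = 9 − (-9) = 18.

x = 18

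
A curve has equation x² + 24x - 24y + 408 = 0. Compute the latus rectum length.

24

Only x is squared. Complete the square in x: (x + 12)² = 24(y - 11).
Vertex (-12, 11); 4p = 24 so p = 6. Opens up.
Latus rectum length = |4p| = 24.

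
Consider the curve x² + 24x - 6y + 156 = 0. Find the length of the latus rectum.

Only x is squared. Complete the square in x: (x + 12)² = 6(y - 2).
Vertex (-12, 2); 4p = 6 so p = 3/2. Opens up.
Latus rectum length = |4p| = 6.

6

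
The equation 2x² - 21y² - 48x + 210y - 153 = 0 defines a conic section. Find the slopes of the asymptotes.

Rearranging, 2(x² - 24x) -21(y² - 10y) = 153.
2(x - 12)² -21(y - 5)² = 153 + 288 - 525 = -84
Dividing both sides by -84: (y - 5)²/4 - (x - 12)²/42 = 1
Hyperbola, center (12, 5), transverse axis vertical; a² = 4, b² = 42.
For a vertical hyperbola the asymptotes have slope ±a/b.
Here that is ±2/√42 = ±√42/21.

√42/21 and -√42/21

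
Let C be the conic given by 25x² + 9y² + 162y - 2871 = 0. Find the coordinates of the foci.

(0, -25) and (0, 7)

Collect terms: 25x² + 9(y² + 18y) = 2871
Complete the square: 25x² + 9(y + 9)² = 2871 + 0 + 729 = 3600
Divide by 3600: x²/144 + (y + 9)²/400 = 1
Ellipse, center (0, -9), major axis vertical; a² = 400, b² = 144.
c² = a² - b² = 400 - 144 = 256, so c = 16.
Foci lie on the vertical axis through the center: (h, k ± c).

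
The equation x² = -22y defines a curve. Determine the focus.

(0, -11/2)

Vertex (0, 0); 4p = -22 so p = -11/2. Opens down.
Focus is p units from the vertex along the axis: (h, k + p).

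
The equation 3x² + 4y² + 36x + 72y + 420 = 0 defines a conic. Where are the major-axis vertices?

(-8, -9) and (-4, -9)

3(x² + 12x) + 4(y² + 18y) = -420
3(x + 6)² + 4(y + 9)² = -420 + 108 + 324 = 12
Divide through by 12 to get (x + 6)²/4 + (y + 9)²/3 = 1.
Ellipse, center (-6, -9), major axis horizontal; a² = 4, b² = 3.
a = 2. Vertices at (h ± a, k).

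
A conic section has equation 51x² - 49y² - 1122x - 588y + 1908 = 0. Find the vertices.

(4, -6) and (18, -6)

Group the x- and y-terms: 51(x² - 22x) -49(y² + 12y) = -1908
51(x - 11)² -49(y + 6)² = -1908 + 6171 - 1764 = 2499
Divide by 2499: (x - 11)²/49 - (y + 6)²/51 = 1
Hyperbola, center (11, -6), transverse axis horizontal; a² = 49, b² = 51.
a = 7. Vertices at (h ± a, k).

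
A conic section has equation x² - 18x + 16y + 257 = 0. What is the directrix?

y = -7

Only x is squared. Complete the square in x: (x - 9)² = -16(y + 11).
Vertex (9, -11); 4p = -16 so p = -4. Opens down.
Directrix is the horizontal line y = k − p = -11 − (-4) = -7.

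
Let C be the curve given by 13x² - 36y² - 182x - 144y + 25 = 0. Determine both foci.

(0, -2) and (14, -2)

Rearranging, 13(x² - 14x) -36(y² + 4y) = -25.
Complete the square in x and y: 13(x - 7)² -36(y + 2)² = -25 + 637 - 144 = 468
Dividing both sides by 468: (x - 7)²/36 - (y + 2)²/13 = 1
Hyperbola, center (7, -2), transverse axis horizontal; a² = 36, b² = 13.
c² = a² + b² = 36 + 13 = 49, so c = 7.
Foci lie on the horizontal axis through the center: (h ± c, k).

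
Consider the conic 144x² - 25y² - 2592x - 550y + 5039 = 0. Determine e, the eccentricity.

e = 13/5

Collect terms: 144(x² - 18x) -25(y² + 22y) = -5039
144(x - 9)² -25(y + 11)² = -5039 + 11664 - 3025 = 3600
Dividing both sides by 3600: (x - 9)²/25 - (y + 11)²/144 = 1
Hyperbola, center (9, -11), transverse axis horizontal; a² = 25, b² = 144.
c² = a² + b² = 169, so c = 13.
e = c/a = 13/5.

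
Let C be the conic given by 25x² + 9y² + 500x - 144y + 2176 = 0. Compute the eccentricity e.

e = 4/5

Group: 25(x² + 20x) + 9(y² - 16y) = -2176
Complete the square: 25(x + 10)² + 9(y - 8)² = -2176 + 2500 + 576 = 900
Divide through by 900 to get (x + 10)²/36 + (y - 8)²/100 = 1.
Ellipse, center (-10, 8), major axis vertical; a² = 100, b² = 36.
c² = a² - b² = 64, so c = 8.
e = c/a = 8/10 = 4/5.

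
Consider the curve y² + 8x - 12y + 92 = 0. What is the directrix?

Only y is squared. Complete the square in y: (y - 6)² = -8(x + 7).
Vertex (-7, 6); 4p = -8 so p = -2. Opens left.
Directrix is the vertical line x = h − p = -7 − (-2) = -5.

x = -5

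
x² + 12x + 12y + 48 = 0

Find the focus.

(-6, -4)

Only x is squared. Complete the square in x: (x + 6)² = -12(y + 1).
Vertex (-6, -1); 4p = -12 so p = -3. Opens down.
Focus is p units from the vertex along the axis: (h, k + p).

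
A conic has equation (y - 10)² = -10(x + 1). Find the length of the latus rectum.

10

Vertex (-1, 10); 4p = -10 so p = -5/2. Opens left.
Latus rectum length = |4p| = 10.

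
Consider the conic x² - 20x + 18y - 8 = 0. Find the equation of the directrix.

Only x is squared. Complete the square in x: (x - 10)² = -18(y - 6).
Vertex (10, 6); 4p = -18 so p = -9/2. Opens down.
Directrix is the horizontal line y = k − p = 6 − (-9/2) = 21/2.

y = 21/2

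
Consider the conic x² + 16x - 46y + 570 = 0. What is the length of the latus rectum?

Only x is squared. Complete the square in x: (x + 8)² = 46(y - 11).
Vertex (-8, 11); 4p = 46 so p = 23/2. Opens up.
Latus rectum length = |4p| = 46.

46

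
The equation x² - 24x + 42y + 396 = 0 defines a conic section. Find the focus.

(12, -33/2)

Only x is squared. Complete the square in x: (x - 12)² = -42(y + 6).
Vertex (12, -6); 4p = -42 so p = -21/2. Opens down.
Focus is p units from the vertex along the axis: (h, k + p).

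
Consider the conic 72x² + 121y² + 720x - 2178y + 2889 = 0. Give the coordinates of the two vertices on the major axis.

(-16, 9) and (6, 9)

72(x² + 10x) + 121(y² - 18y) = -2889
Complete the square: 72(x + 5)² + 121(y - 9)² = -2889 + 1800 + 9801 = 8712
Divide by 8712: (x + 5)²/121 + (y - 9)²/72 = 1
Ellipse, center (-5, 9), major axis horizontal; a² = 121, b² = 72.
a = 11. Vertices at (h ± a, k).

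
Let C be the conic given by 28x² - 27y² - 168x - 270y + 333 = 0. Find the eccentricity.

28(x² - 6x) -27(y² + 10y) = -333
Completing the square gives 28(x - 3)² -27(y + 5)² = -333 + 252 - 675 = -756.
Divide by -756: (y + 5)²/28 - (x - 3)²/27 = 1
Hyperbola, center (3, -5), transverse axis vertical; a² = 28, b² = 27.
c² = a² + b² = 55, so c = √55.
e = c/a = √55/2√7 = √385/14.

e = √385/14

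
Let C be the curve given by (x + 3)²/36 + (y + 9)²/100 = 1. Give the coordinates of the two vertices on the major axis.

Center (-3, -9). The larger denominator 100 sits under the y-term, so the major axis is vertical; a² = 100, b² = 36.
a = 10. Vertices at (h, k ± a).

(-3, -19) and (-3, 1)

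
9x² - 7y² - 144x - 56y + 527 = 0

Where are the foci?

(8, -8) and (8, 0)

Group the x- and y-terms: 9(x² - 16x) -7(y² + 8y) = -527
Completing the square gives 9(x - 8)² -7(y + 4)² = -527 + 576 - 112 = -63.
Dividing both sides by -63: (y + 4)²/9 - (x - 8)²/7 = 1
Hyperbola, center (8, -4), transverse axis vertical; a² = 9, b² = 7.
c² = a² + b² = 9 + 7 = 16, so c = 4.
Foci lie on the vertical axis through the center: (h, k ± c).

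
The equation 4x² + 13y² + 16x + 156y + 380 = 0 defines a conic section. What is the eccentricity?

Group: 4(x² + 4x) + 13(y² + 12y) = -380
Complete the square: 4(x + 2)² + 13(y + 6)² = -380 + 16 + 468 = 104
Dividing both sides by 104: (x + 2)²/26 + (y + 6)²/8 = 1
Ellipse, center (-2, -6), major axis horizontal; a² = 26, b² = 8.
c² = a² - b² = 18, so c = 3√2.
e = c/a = 3√2/√26 = 3√13/13.

e = 3√13/13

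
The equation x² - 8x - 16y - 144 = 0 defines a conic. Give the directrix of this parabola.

y = -14

Only x is squared. Complete the square in x: (x - 4)² = 16(y + 10).
Vertex (4, -10); 4p = 16 so p = 4. Opens up.
Directrix is the horizontal line y = k − p = -10 − (4) = -14.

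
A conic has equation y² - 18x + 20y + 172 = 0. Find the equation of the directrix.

Only y is squared. Complete the square in y: (y + 10)² = 18(x - 4).
Vertex (4, -10); 4p = 18 so p = 9/2. Opens right.
Directrix is the vertical line x = h − p = 4 − (9/2) = -1/2.

x = -1/2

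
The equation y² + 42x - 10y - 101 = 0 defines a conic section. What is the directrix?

Only y is squared. Complete the square in y: (y - 5)² = -42(x - 3).
Vertex (3, 5); 4p = -42 so p = -21/2. Opens left.
Directrix is the vertical line x = h − p = 3 − (-21/2) = 27/2.

x = 27/2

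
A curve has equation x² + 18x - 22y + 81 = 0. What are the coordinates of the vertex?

Only x is squared. Complete the square in x: (x + 9)² = 22y.
Vertex (-9, 0); 4p = 22 so p = 11/2. Opens up.

(-9, 0)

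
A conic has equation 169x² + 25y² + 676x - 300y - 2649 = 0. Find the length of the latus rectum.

50/13

Group: 169(x² + 4x) + 25(y² - 12y) = 2649
Complete the square: 169(x + 2)² + 25(y - 6)² = 2649 + 676 + 900 = 4225
Divide by 4225: (x + 2)²/25 + (y - 6)²/169 = 1
Ellipse, center (-2, 6), major axis vertical; a² = 169, b² = 25.
Latus rectum length = 2b²/a = 2·25/13 = 50/13.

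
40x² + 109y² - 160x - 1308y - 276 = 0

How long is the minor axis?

40(x² - 4x) + 109(y² - 12y) = 276
Completing the square gives 40(x - 2)² + 109(y - 6)² = 276 + 160 + 3924 = 4360.
Divide by 4360: (x - 2)²/109 + (y - 6)²/40 = 1
Ellipse, center (2, 6), major axis horizontal; a² = 109, b² = 40.
b² = 40 so b = 2√10; the minor axis has length 2b = 4√10.

4√10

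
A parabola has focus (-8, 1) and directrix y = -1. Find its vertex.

The vertex is the midpoint between the focus and the directrix along the axis of symmetry.
Axis is vertical (directrix is horizontal). Vertex y-coordinate = (1 + (-1))/2 = 0; x-coordinate = -8.

(-8, 0)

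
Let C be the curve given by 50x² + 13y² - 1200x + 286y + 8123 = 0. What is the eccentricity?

Group the x- and y-terms: 50(x² - 24x) + 13(y² + 22y) = -8123
50(x - 12)² + 13(y + 11)² = -8123 + 7200 + 1573 = 650
Dividing both sides by 650: (x - 12)²/13 + (y + 11)²/50 = 1
Ellipse, center (12, -11), major axis vertical; a² = 50, b² = 13.
c² = a² - b² = 37, so c = √37.
e = c/a = √37/5√2 = √74/10.

e = √74/10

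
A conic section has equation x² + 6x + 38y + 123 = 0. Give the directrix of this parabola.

Only x is squared. Complete the square in x: (x + 3)² = -38(y + 3).
Vertex (-3, -3); 4p = -38 so p = -19/2. Opens down.
Directrix is the horizontal line y = k − p = -3 − (-19/2) = 13/2.

y = 13/2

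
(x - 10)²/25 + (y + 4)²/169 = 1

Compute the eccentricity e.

e = 12/13

Center (10, -4). The larger denominator 169 sits under the y-term, so the major axis is vertical; a² = 169, b² = 25.
c² = a² - b² = 144, so c = 12.
e = c/a = 12/13.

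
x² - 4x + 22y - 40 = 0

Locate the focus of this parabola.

(2, -7/2)

Only x is squared. Complete the square in x: (x - 2)² = -22(y - 2).
Vertex (2, 2); 4p = -22 so p = -11/2. Opens down.
Focus is p units from the vertex along the axis: (h, k + p).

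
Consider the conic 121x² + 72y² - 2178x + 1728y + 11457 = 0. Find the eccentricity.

Group the x- and y-terms: 121(x² - 18x) + 72(y² + 24y) = -11457
Completing the square gives 121(x - 9)² + 72(y + 12)² = -11457 + 9801 + 10368 = 8712.
Divide through by 8712 to get (x - 9)²/72 + (y + 12)²/121 = 1.
Ellipse, center (9, -12), major axis vertical; a² = 121, b² = 72.
c² = a² - b² = 49, so c = 7.
e = c/a = 7/11.

e = 7/11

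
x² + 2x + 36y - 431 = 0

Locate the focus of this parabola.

(-1, 3)

Only x is squared. Complete the square in x: (x + 1)² = -36(y - 12).
Vertex (-1, 12); 4p = -36 so p = -9. Opens down.
Focus is p units from the vertex along the axis: (h, k + p).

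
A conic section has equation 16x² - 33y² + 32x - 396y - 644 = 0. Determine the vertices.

(-1, -10) and (-1, -2)

16(x² + 2x) -33(y² + 12y) = 644
16(x + 1)² -33(y + 6)² = 644 + 16 - 1188 = -528
Divide through by -528 to get (y + 6)²/16 - (x + 1)²/33 = 1.
Hyperbola, center (-1, -6), transverse axis vertical; a² = 16, b² = 33.
a = 4. Vertices at (h, k ± a).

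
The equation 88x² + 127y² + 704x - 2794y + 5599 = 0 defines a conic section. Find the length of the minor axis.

4√22

Rearranging, 88(x² + 8x) + 127(y² - 22y) = -5599.
88(x + 4)² + 127(y - 11)² = -5599 + 1408 + 15367 = 11176
Dividing both sides by 11176: (x + 4)²/127 + (y - 11)²/88 = 1
Ellipse, center (-4, 11), major axis horizontal; a² = 127, b² = 88.
b² = 88 so b = 2√22; the minor axis has length 2b = 4√22.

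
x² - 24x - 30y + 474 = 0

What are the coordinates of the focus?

Only x is squared. Complete the square in x: (x - 12)² = 30(y - 11).
Vertex (12, 11); 4p = 30 so p = 15/2. Opens up.
Focus is p units from the vertex along the axis: (h, k + p).

(12, 37/2)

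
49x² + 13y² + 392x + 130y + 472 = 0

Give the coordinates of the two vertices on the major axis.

49(x² + 8x) + 13(y² + 10y) = -472
Complete the square: 49(x + 4)² + 13(y + 5)² = -472 + 784 + 325 = 637
Dividing both sides by 637: (x + 4)²/13 + (y + 5)²/49 = 1
Ellipse, center (-4, -5), major axis vertical; a² = 49, b² = 13.
a = 7. Vertices at (h, k ± a).

(-4, -12) and (-4, 2)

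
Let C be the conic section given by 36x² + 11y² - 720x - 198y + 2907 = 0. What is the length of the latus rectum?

22/3

Group the x- and y-terms: 36(x² - 20x) + 11(y² - 18y) = -2907
Complete the square in x and y: 36(x - 10)² + 11(y - 9)² = -2907 + 3600 + 891 = 1584
Divide through by 1584 to get (x - 10)²/44 + (y - 9)²/144 = 1.
Ellipse, center (10, 9), major axis vertical; a² = 144, b² = 44.
Latus rectum length = 2b²/a = 2·44/12 = 22/3.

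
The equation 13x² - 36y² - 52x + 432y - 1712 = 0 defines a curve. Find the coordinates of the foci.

Collect terms: 13(x² - 4x) -36(y² - 12y) = 1712
Complete the square in x and y: 13(x - 2)² -36(y - 6)² = 1712 + 52 - 1296 = 468
Divide through by 468 to get (x - 2)²/36 - (y - 6)²/13 = 1.
Hyperbola, center (2, 6), transverse axis horizontal; a² = 36, b² = 13.
c² = a² + b² = 36 + 13 = 49, so c = 7.
Foci lie on the horizontal axis through the center: (h ± c, k).

(-5, 6) and (9, 6)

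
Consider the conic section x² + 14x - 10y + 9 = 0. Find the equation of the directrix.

y = -13/2

Only x is squared. Complete the square in x: (x + 7)² = 10(y + 4).
Vertex (-7, -4); 4p = 10 so p = 5/2. Opens up.
Directrix is the horizontal line y = k − p = -4 − (5/2) = -13/2.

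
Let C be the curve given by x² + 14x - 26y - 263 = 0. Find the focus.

Only x is squared. Complete the square in x: (x + 7)² = 26(y + 12).
Vertex (-7, -12); 4p = 26 so p = 13/2. Opens up.
Focus is p units from the vertex along the axis: (h, k + p).

(-7, -11/2)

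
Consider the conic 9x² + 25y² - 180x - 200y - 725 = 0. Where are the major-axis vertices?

(-5, 4) and (25, 4)

Group: 9(x² - 20x) + 25(y² - 8y) = 725
Completing the square gives 9(x - 10)² + 25(y - 4)² = 725 + 900 + 400 = 2025.
Divide by 2025: (x - 10)²/225 + (y - 4)²/81 = 1
Ellipse, center (10, 4), major axis horizontal; a² = 225, b² = 81.
a = 15. Vertices at (h ± a, k).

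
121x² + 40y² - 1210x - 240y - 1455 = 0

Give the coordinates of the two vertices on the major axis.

Rearranging, 121(x² - 10x) + 40(y² - 6y) = 1455.
Completing the square gives 121(x - 5)² + 40(y - 3)² = 1455 + 3025 + 360 = 4840.
Divide through by 4840 to get (x - 5)²/40 + (y - 3)²/121 = 1.
Ellipse, center (5, 3), major axis vertical; a² = 121, b² = 40.
a = 11. Vertices at (h, k ± a).

(5, -8) and (5, 14)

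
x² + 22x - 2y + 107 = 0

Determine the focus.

Only x is squared. Complete the square in x: (x + 11)² = 2(y + 7).
Vertex (-11, -7); 4p = 2 so p = 1/2. Opens up.
Focus is p units from the vertex along the axis: (h, k + p).

(-11, -13/2)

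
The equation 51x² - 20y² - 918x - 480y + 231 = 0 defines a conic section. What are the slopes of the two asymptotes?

51(x² - 18x) -20(y² + 24y) = -231
Completing the square gives 51(x - 9)² -20(y + 12)² = -231 + 4131 - 2880 = 1020.
Divide through by 1020 to get (x - 9)²/20 - (y + 12)²/51 = 1.
Hyperbola, center (9, -12), transverse axis horizontal; a² = 20, b² = 51.
For a horizontal hyperbola the asymptotes have slope ±b/a.
Here that is ±√51/2√5 = ±√255/10.

√255/10 and -√255/10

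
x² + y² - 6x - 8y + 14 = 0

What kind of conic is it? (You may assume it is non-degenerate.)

circle

No xy term. Coefficients of x² and y² are A = 1, C = 1.
A = C (same sign) ⇒ circle.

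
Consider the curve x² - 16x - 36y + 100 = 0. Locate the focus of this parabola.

Only x is squared. Complete the square in x: (x - 8)² = 36(y - 1).
Vertex (8, 1); 4p = 36 so p = 9. Opens up.
Focus is p units from the vertex along the axis: (h, k + p).

(8, 10)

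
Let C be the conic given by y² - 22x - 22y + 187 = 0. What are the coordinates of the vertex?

(3, 11)

Only y is squared. Complete the square in y: (y - 11)² = 22(x - 3).
Vertex (3, 11); 4p = 22 so p = 11/2. Opens right.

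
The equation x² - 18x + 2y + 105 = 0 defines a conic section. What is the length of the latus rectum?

Only x is squared. Complete the square in x: (x - 9)² = -2(y + 12).
Vertex (9, -12); 4p = -2 so p = -1/2. Opens down.
Latus rectum length = |4p| = 2.

2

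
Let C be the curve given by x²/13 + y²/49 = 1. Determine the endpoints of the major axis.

Center (0, 0). The larger denominator 49 sits under the y-term, so the major axis is vertical; a² = 49, b² = 13.
a = 7. Vertices at (h, k ± a).

(0, -7) and (0, 7)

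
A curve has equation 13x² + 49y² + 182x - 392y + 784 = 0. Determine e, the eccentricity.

e = 6/7

Group the x- and y-terms: 13(x² + 14x) + 49(y² - 8y) = -784
Complete the square in x and y: 13(x + 7)² + 49(y - 4)² = -784 + 637 + 784 = 637
Divide by 637: (x + 7)²/49 + (y - 4)²/13 = 1
Ellipse, center (-7, 4), major axis horizontal; a² = 49, b² = 13.
c² = a² - b² = 36, so c = 6.
e = c/a = 6/7.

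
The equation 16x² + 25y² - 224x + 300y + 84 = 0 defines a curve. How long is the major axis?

20

Rearranging, 16(x² - 14x) + 25(y² + 12y) = -84.
16(x - 7)² + 25(y + 6)² = -84 + 784 + 900 = 1600
Divide by 1600: (x - 7)²/100 + (y + 6)²/64 = 1
Ellipse, center (7, -6), major axis horizontal; a² = 100, b² = 64.
a² = 100 so a = 10; the major axis has length 2a = 20.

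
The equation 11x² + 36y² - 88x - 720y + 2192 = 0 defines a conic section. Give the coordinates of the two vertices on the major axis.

(-8, 10) and (16, 10)

Group: 11(x² - 8x) + 36(y² - 20y) = -2192
11(x - 4)² + 36(y - 10)² = -2192 + 176 + 3600 = 1584
Divide through by 1584 to get (x - 4)²/144 + (y - 10)²/44 = 1.
Ellipse, center (4, 10), major axis horizontal; a² = 144, b² = 44.
a = 12. Vertices at (h ± a, k).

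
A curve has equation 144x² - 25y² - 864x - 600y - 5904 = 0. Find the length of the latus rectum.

Group the x- and y-terms: 144(x² - 6x) -25(y² + 24y) = 5904
Complete the square in x and y: 144(x - 3)² -25(y + 12)² = 5904 + 1296 - 3600 = 3600
Divide through by 3600 to get (x - 3)²/25 - (y + 12)²/144 = 1.
Hyperbola, center (3, -12), transverse axis horizontal; a² = 25, b² = 144.
Latus rectum length = 2b²/a = 2·144/5 = 288/5.

288/5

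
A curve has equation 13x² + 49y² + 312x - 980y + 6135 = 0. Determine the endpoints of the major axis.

Rearranging, 13(x² + 24x) + 49(y² - 20y) = -6135.
13(x + 12)² + 49(y - 10)² = -6135 + 1872 + 4900 = 637
Dividing both sides by 637: (x + 12)²/49 + (y - 10)²/13 = 1
Ellipse, center (-12, 10), major axis horizontal; a² = 49, b² = 13.
a = 7. Vertices at (h ± a, k).

(-19, 10) and (-5, 10)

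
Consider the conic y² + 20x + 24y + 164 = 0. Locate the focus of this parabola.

Only y is squared. Complete the square in y: (y + 12)² = -20(x + 1).
Vertex (-1, -12); 4p = -20 so p = -5. Opens left.
Focus is p units from the vertex along the axis: (h + p, k).

(-6, -12)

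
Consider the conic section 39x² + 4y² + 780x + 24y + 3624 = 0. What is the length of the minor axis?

4√2

Collect terms: 39(x² + 20x) + 4(y² + 6y) = -3624
39(x + 10)² + 4(y + 3)² = -3624 + 3900 + 36 = 312
Dividing both sides by 312: (x + 10)²/8 + (y + 3)²/78 = 1
Ellipse, center (-10, -3), major axis vertical; a² = 78, b² = 8.
b² = 8 so b = 2√2; the minor axis has length 2b = 4√2.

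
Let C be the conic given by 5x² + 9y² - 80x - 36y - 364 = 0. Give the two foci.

(0, 2) and (16, 2)

Collect terms: 5(x² - 16x) + 9(y² - 4y) = 364
Complete the square in x and y: 5(x - 8)² + 9(y - 2)² = 364 + 320 + 36 = 720
Divide through by 720 to get (x - 8)²/144 + (y - 2)²/80 = 1.
Ellipse, center (8, 2), major axis horizontal; a² = 144, b² = 80.
c² = a² - b² = 144 - 80 = 64, so c = 8.
Foci lie on the horizontal axis through the center: (h ± c, k).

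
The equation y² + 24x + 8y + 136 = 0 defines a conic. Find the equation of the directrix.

Only y is squared. Complete the square in y: (y + 4)² = -24(x + 5).
Vertex (-5, -4); 4p = -24 so p = -6. Opens left.
Directrix is the vertical line x = h − p = -5 − (-6) = 1.

x = 1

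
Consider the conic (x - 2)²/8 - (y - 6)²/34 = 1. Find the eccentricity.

Center (2, 6). The positive term is the x-term, so the transverse axis is horizontal; a² = 8, b² = 34.
c² = a² + b² = 42, so c = √42.
e = c/a = √42/2√2 = √21/2.

e = √21/2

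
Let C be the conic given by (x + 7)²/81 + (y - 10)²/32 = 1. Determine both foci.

Center (-7, 10). The larger denominator 81 sits under the x-term, so the major axis is horizontal; a² = 81, b² = 32.
c² = a² - b² = 81 - 32 = 49, so c = 7.
Foci lie on the horizontal axis through the center: (h ± c, k).

(-14, 10) and (0, 10)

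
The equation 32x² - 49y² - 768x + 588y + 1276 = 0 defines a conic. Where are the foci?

(3, 6) and (21, 6)

Collect terms: 32(x² - 24x) -49(y² - 12y) = -1276
32(x - 12)² -49(y - 6)² = -1276 + 4608 - 1764 = 1568
Divide by 1568: (x - 12)²/49 - (y - 6)²/32 = 1
Hyperbola, center (12, 6), transverse axis horizontal; a² = 49, b² = 32.
c² = a² + b² = 49 + 32 = 81, so c = 9.
Foci lie on the horizontal axis through the center: (h ± c, k).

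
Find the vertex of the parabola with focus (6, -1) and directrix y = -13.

The vertex is the midpoint between the focus and the directrix along the axis of symmetry.
Axis is vertical (directrix is horizontal). Vertex y-coordinate = (-1 + (-13))/2 = -7; x-coordinate = 6.

(6, -7)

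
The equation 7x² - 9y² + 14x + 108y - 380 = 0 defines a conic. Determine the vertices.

Group: 7(x² + 2x) -9(y² - 12y) = 380
Completing the square gives 7(x + 1)² -9(y - 6)² = 380 + 7 - 324 = 63.
Divide through by 63 to get (x + 1)²/9 - (y - 6)²/7 = 1.
Hyperbola, center (-1, 6), transverse axis horizontal; a² = 9, b² = 7.
a = 3. Vertices at (h ± a, k).

(-4, 6) and (2, 6)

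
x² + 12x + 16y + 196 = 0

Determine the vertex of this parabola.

(-6, -10)

Only x is squared. Complete the square in x: (x + 6)² = -16(y + 10).
Vertex (-6, -10); 4p = -16 so p = -4. Opens down.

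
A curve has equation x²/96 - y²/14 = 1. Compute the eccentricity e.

e = √165/12

Center (0, 0). The positive term is the x-term, so the transverse axis is horizontal; a² = 96, b² = 14.
c² = a² + b² = 110, so c = √110.
e = c/a = √110/4√6 = √165/12.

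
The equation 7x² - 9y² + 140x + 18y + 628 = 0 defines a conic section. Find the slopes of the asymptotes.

√7/3 and -√7/3

Group the x- and y-terms: 7(x² + 20x) -9(y² - 2y) = -628
7(x + 10)² -9(y - 1)² = -628 + 700 - 9 = 63
Divide through by 63 to get (x + 10)²/9 - (y - 1)²/7 = 1.
Hyperbola, center (-10, 1), transverse axis horizontal; a² = 9, b² = 7.
For a horizontal hyperbola the asymptotes have slope ±b/a.
Here that is ±√7/3.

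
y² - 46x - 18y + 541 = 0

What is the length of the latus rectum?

46

Only y is squared. Complete the square in y: (y - 9)² = 46(x - 10).
Vertex (10, 9); 4p = 46 so p = 23/2. Opens right.
Latus rectum length = |4p| = 46.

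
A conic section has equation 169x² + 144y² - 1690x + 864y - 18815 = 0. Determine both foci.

Rearranging, 169(x² - 10x) + 144(y² + 6y) = 18815.
Complete the square: 169(x - 5)² + 144(y + 3)² = 18815 + 4225 + 1296 = 24336
Divide by 24336: (x - 5)²/144 + (y + 3)²/169 = 1
Ellipse, center (5, -3), major axis vertical; a² = 169, b² = 144.
c² = a² - b² = 169 - 144 = 25, so c = 5.
Foci lie on the vertical axis through the center: (h, k ± c).

(5, -8) and (5, 2)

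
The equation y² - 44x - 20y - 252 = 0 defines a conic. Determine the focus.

Only y is squared. Complete the square in y: (y - 10)² = 44(x + 8).
Vertex (-8, 10); 4p = 44 so p = 11. Opens right.
Focus is p units from the vertex along the axis: (h + p, k).

(3, 10)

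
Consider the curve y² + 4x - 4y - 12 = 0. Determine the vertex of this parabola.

(4, 2)

Only y is squared. Complete the square in y: (y - 2)² = -4(x - 4).
Vertex (4, 2); 4p = -4 so p = -1. Opens left.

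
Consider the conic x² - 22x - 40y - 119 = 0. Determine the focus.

(11, 4)

Only x is squared. Complete the square in x: (x - 11)² = 40(y + 6).
Vertex (11, -6); 4p = 40 so p = 10. Opens up.
Focus is p units from the vertex along the axis: (h, k + p).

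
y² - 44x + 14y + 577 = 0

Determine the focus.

(23, -7)

Only y is squared. Complete the square in y: (y + 7)² = 44(x - 12).
Vertex (12, -7); 4p = 44 so p = 11. Opens right.
Focus is p units from the vertex along the axis: (h + p, k).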